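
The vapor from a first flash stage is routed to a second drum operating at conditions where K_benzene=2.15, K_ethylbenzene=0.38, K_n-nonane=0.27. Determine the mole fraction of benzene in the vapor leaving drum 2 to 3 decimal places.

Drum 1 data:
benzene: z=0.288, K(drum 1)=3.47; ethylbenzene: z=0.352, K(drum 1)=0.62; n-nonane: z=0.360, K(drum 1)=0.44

y_benzene (drum 2) = 0.791

Drum 1:
Let ψ₁ = V/F and solve Σ zᵢ(Kᵢ−1)/(1+ψ₁(Kᵢ−1)) = 0.
Check two-phase: ΣzᵢKᵢ = 1.376 > 1 and Σzᵢ/Kᵢ = 1.469 > 1, so g(0) = 0.376 > 0 and g(1) = -0.469 < 0.
Iterate (Newton) starting at ψ₁ = 0.5:
  ψ₁ = 0.500: g = -0.1269, g' = -0.647 → ψ₁ = 0.304
  ψ₁ = 0.304: g = 0.0121, g' = -0.802 → ψ₁ = 0.319
Converged at ψ₁ = 0.319.
Drum-1 compositions:
  benzene: x = 0.161, y = 0.559
  ethylbenzene: x = 0.401, y = 0.248
  n-nonane: x = 0.438, y = 0.193
Drum-2 feed = drum-1 vapor: z₂ = (0.5587, 0.2484, 0.1929).
Drum 2:
Let ψ₂ = V/F and solve Σ zᵢ(Kᵢ−1)/(1+ψ₂(Kᵢ−1)) = 0.
Feasibility: ΣzᵢKᵢ = 1.348, Σzᵢ/Kᵢ = 1.628 — both > 1, two phases present.
Iterate (Newton) starting at ψ₂ = 0.62:
  ψ₂ = 0.620: g = -0.1323, g' = -0.847 → ψ₂ = 0.464
  ψ₂ = 0.464: g = -0.0100, g' = -0.737 → ψ₂ = 0.450
Converged at ψ₂ = 0.450.
  benzene: x = 0.368, y = 0.791
  ethylbenzene: x = 0.345, y = 0.131
  n-nonane: x = 0.287, y = 0.078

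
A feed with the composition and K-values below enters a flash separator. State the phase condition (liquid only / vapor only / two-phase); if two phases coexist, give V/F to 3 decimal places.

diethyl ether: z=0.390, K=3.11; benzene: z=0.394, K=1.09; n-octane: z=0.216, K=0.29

two-phase, V/F = 0.781

ΣzᵢKᵢ = 1.705; Σzᵢ/Kᵢ = 1.232.
Both exceed 1, so a two-phase solution exists.
Rachford–Rice: g(ψ) = Σ zᵢ(Kᵢ−1)/(1+ψ(Kᵢ−1)) = 0.
Newton iteration, ψ⁰ = 0.5:
  ψ = 0.500: g = 0.1966, g' = -0.676 → ψ = 0.791
  ψ = 0.791: g = -0.0083, g' = -0.813 → ψ = 0.781
Converged at ψ = 0.781.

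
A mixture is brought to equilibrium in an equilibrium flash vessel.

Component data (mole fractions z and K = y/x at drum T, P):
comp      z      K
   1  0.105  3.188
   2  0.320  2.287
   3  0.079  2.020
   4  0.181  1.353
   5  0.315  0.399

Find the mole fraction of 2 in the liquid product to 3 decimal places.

x_2 = 0.155

Material balance + equilibrium reduce to Σ zᵢ(Kᵢ−1)/(1+ψ(Kᵢ−1)) = 0.
Feasibility: ΣzᵢKᵢ = 1.597, Σzᵢ/Kᵢ = 1.135 — both > 1, two phases present.
Newton iteration, ψ⁰ = 0.47:
  ψ = 0.470: g = 0.2153, g' = -0.603 → ψ = 0.827
  ψ = 0.827: g = -0.0020, g' = -0.676 → ψ = 0.824
Converged at ψ = 0.824.
Compositions from xᵢ = zᵢ/(1+ψ(Kᵢ−1)), yᵢ = Kᵢxᵢ:
  1: x = 0.037, y = 0.119
  2: x = 0.155, y = 0.355
  3: x = 0.043, y = 0.087
  4: x = 0.140, y = 0.190
  5: x = 0.624, y = 0.249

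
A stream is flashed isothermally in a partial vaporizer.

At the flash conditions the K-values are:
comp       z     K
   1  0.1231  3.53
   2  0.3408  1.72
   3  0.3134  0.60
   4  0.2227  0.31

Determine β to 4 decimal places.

Newton–Raphson from β = 0.51:
  β = 0.5100: g = -0.07913, g' = -0.5763 → β = 0.3727
  β = 0.3727: g = -0.00042, g' = -0.5800 → β = 0.3720
Converged at β = 0.3720.

β = 0.3720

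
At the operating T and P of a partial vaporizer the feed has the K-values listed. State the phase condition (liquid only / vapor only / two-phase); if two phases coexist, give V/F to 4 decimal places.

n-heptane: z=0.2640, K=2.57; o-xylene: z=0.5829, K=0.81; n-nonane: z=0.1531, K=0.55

two-phase, V/F = 0.5771

ΣzᵢKᵢ = 1.2348; Σzᵢ/Kᵢ = 1.1007.
Both exceed 1, so a two-phase solution exists.
Material balance + equilibrium reduce to Σ zᵢ(Kᵢ−1)/(1+ψ(Kᵢ−1)) = 0.
Newton iteration, ψ⁰ = 0.64:
  ψ = 0.6400: g = -0.01610, g' = -0.2503 → ψ = 0.5757
  ψ = 0.5757: g = 0.00037, g' = -0.2625 → ψ = 0.5771
Converged at ψ = 0.5771.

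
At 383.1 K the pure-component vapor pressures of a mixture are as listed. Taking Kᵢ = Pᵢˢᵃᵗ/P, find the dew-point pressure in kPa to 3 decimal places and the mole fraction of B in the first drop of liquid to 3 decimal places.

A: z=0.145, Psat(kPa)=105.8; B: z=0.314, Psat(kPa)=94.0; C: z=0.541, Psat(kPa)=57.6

At the dew point ψ → 1, so Σzᵢ/Kᵢ = 1 with Kᵢ = Pᵢˢᵃᵗ/P ⇒ 1/P = Σzᵢ/Pᵢˢᵃᵗ.
1/P = 0.145/105.8 + 0.314/94.0 + 0.541/57.6 = 0.014103 ⇒ P = 70.905 kPa
xᵢ = zᵢP/Pᵢˢᵃᵗ ⇒ x_B = 0.314·70.905/94.0 = 0.237

Pdew = 70.905 kPa, x_B = 0.237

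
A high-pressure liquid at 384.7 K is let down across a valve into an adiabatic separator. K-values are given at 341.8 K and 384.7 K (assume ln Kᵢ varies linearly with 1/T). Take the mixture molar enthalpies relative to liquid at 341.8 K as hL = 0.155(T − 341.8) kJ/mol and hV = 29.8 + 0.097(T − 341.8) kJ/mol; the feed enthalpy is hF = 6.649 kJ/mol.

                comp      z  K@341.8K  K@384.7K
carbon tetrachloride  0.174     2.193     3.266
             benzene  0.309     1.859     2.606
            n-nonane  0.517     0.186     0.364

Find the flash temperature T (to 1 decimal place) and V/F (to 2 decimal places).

T = 351.7 K, V/F = 0.18

Adiabatic flash: solve Rachford–Rice at each trial T, then check hF = ψ·hV(T) + (1−ψ)·hL(T).
  T = 341.8 K: K = (2.193, 1.859, 0.186), RR gives ψ = 0.065, H_out = 1.925 kJ/mol
  T = 384.7 K: K = (3.266, 2.606, 0.364), RR gives ψ = 0.475, H_out = 19.630 kJ/mol
  T = 363.2 K: K = (2.707, 2.222, 0.265), RR gives ψ = 0.284, H_out = 11.437 kJ/mol
  T = 352.5 K: K = (2.444, 2.038, 0.223), RR gives ψ = 0.183, H_out = 7.005 kJ/mol
  T = 347.1 K: K = (2.316, 1.947, 0.204), RR gives ψ = 0.126, H_out = 4.550 kJ/mol
  T = 349.8 K: K = (2.380, 1.992, 0.213), RR gives ψ = 0.155, H_out = 5.801 kJ/mol
  T = 351.1 K: K = (2.411, 2.014, 0.218), RR gives ψ = 0.169, H_out = 6.387 kJ/mol
Linear interpolation between T = 351.1 (H_out = 6.387) and T = 352.5 (H_out = 7.005) on hF = 6.649 gives T ≈ 351.7 K, at which ψ = 0.18.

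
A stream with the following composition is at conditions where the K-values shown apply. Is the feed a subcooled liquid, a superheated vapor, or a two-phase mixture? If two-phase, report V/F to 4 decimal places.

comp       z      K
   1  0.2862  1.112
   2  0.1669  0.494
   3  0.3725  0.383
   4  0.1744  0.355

subcooled liquid

ΣzᵢKᵢ = 0.6053; Σzᵢ/Kᵢ = 2.0591.
Since ΣzᵢKᵢ < 1 the mixture is below its bubble point — single liquid phase.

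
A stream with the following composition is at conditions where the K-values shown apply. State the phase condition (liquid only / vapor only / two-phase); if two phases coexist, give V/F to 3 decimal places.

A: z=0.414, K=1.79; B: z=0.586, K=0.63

two-phase, V/F = 0.377

ΣzᵢKᵢ = 1.110; Σzᵢ/Kᵢ = 1.161.
Both exceed 1, so a two-phase solution exists.
Rachford–Rice: g(ψ) = Σ zᵢ(Kᵢ−1)/(1+ψ(Kᵢ−1)) = 0.
Binary case is linear: z₁(K₁−1)(1+ψ(K₂−1)) + z₂(K₂−1)(1+ψ(K₁−1)) = 0
⇒ ψ = [z₁(K₁−1)+z₂(K₂−1)] / [−(K₁−1)(K₂−1)] = 0.1102/0.2923 = 0.377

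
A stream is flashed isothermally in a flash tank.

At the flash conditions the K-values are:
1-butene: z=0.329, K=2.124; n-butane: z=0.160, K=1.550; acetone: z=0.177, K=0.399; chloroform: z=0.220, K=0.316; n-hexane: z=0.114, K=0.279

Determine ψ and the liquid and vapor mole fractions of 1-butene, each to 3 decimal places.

ψ = 0.184, x_1-butene = 0.273, y_1-butene = 0.579

Iterate (Newton) starting at ψ = 0.5:
  ψ = 0.500: g = -0.2035, g' = -0.713 → ψ = 0.215
  ψ = 0.215: g = -0.0192, g' = -0.617 → ψ = 0.184
Converged at ψ = 0.184.
Compositions from xᵢ = zᵢ/(1+ψ(Kᵢ−1)), yᵢ = Kᵢxᵢ:
  1-butene: x = 0.273, y = 0.579
  n-butane: x = 0.145, y = 0.225
  acetone: x = 0.199, y = 0.079
  chloroform: x = 0.252, y = 0.080
  n-hexane: x = 0.131, y = 0.037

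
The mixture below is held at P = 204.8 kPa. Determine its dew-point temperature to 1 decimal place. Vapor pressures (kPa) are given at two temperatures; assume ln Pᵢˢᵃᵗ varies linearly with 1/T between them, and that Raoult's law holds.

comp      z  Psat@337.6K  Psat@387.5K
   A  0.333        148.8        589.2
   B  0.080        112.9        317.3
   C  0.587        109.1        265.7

T = 362.0 K

Dew-point temperature: Σzᵢ·P/Pᵢˢᵃᵗ(T) = 1. Interpolate ln Pᵢˢᵃᵗ = aᵢ + bᵢ/T.
  T = 337.6 K: ΣzᵢP/Pᵢˢᵃᵗ = 1.7053
  T = 387.5 K: ΣzᵢP/Pᵢˢᵃᵗ = 0.6198
  T = 362.6 K: ΣzᵢP/Pᵢˢᵃᵗ = 0.9870
  T = 350.1 K: ΣzᵢP/Pᵢˢᵃᵗ = 1.2828
  T = 356.4 K: ΣzᵢP/Pᵢˢᵃᵗ = 1.1211
  T = 359.5 K: ΣzᵢP/Pᵢˢᵃᵗ = 1.0513
  T = 361.1 K: ΣzᵢP/Pᵢˢᵃᵗ = 1.0174
Interpolating between 361.1 K and 362.6 K gives T ≈ 362.0 K.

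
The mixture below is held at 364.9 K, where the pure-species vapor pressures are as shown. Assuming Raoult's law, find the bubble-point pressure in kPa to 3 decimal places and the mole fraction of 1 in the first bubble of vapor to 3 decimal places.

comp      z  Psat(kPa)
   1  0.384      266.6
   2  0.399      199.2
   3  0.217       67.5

Pbub = 196.503 kPa, y_1 = 0.521

At the bubble point ψ → 0, so ΣzᵢKᵢ = 1 with Kᵢ = Pᵢˢᵃᵗ/P ⇒ P = ΣzᵢPᵢˢᵃᵗ.
P = 0.384·266.6 + 0.399·199.2 + 0.217·67.5 = 196.503 kPa
yᵢ = zᵢPᵢˢᵃᵗ/P ⇒ y_1 = 0.384·266.6/196.503 = 0.521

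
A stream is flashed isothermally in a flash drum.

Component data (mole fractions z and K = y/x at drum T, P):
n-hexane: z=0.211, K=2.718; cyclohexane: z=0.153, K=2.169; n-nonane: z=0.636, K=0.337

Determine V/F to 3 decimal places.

Rachford–Rice: g(V/F) = Σ zᵢ(Kᵢ−1)/(1+V/F(Kᵢ−1)) = 0.
Feasibility: ΣzᵢKᵢ = 1.120, Σzᵢ/Kᵢ = 2.035 — both > 1, two phases present.
Newton–Raphson from V/F = 0.42:
  V/F = 0.420: g = -0.2539, g' = -0.841 → V/F = 0.118
  V/F = 0.118: g = 0.0009, g' = -0.921 → V/F = 0.119
Converged at V/F = 0.119.

V/F = 0.119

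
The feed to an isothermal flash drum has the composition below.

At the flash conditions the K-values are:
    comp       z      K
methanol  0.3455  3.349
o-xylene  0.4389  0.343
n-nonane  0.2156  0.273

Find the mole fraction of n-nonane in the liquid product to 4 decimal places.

x_n-nonane = 0.2587

Newton iteration, β⁰ = 0.5:
  β = 0.5000: g = -0.30245, g' = -1.1046 → β = 0.2262
  β = 0.2262: g = 0.00371, g' = -1.2376 → β = 0.2292
Converged at β = 0.2292.
Compositions from xᵢ = zᵢ/(1+β(Kᵢ−1)), yᵢ = Kᵢxᵢ:
  methanol: x = 0.2246, y = 0.7521
  o-xylene: x = 0.5167, y = 0.1772
  n-nonane: x = 0.2587, y = 0.0706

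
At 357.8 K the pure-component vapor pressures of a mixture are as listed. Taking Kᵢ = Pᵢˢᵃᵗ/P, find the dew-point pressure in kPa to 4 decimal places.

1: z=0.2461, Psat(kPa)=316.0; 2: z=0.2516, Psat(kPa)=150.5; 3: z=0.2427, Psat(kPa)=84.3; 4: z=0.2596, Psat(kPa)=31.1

At the dew point ψ → 1, so Σzᵢ/Kᵢ = 1 with Kᵢ = Pᵢˢᵃᵗ/P ⇒ 1/P = Σzᵢ/Pᵢˢᵃᵗ.
1/P = 0.2461/316.0 + 0.2516/150.5 + 0.2427/84.3 + 0.2596/31.1 = 0.0136768 ⇒ P = 73.1164 kPa

Pdew = 73.1164 kPa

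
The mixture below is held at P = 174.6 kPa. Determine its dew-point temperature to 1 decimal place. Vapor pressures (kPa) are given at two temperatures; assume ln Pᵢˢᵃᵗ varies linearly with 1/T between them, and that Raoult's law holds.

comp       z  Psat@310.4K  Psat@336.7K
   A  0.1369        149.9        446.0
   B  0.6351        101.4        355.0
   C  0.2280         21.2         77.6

Dew-point temperature: Σzᵢ·P/Pᵢˢᵃᵗ(T) = 1. Interpolate ln Pᵢˢᵃᵗ = aᵢ + bᵢ/T.
  T = 310.4 K: ΣzᵢP/Pᵢˢᵃᵗ = 3.1308
  T = 336.7 K: ΣzᵢP/Pᵢˢᵃᵗ = 0.8790
  T = 323.5 K: ΣzᵢP/Pᵢˢᵃᵗ = 1.6200
  T = 330.1 K: ΣzᵢP/Pᵢˢᵃᵗ = 1.1859
  T = 333.4 K: ΣzᵢP/Pᵢˢᵃᵗ = 1.0194
  T = 335.0 K: ΣzᵢP/Pᵢˢᵃᵗ = 0.9484
Interpolating between 333.4 K and 335.0 K gives T ≈ 333.8 K.

T = 333.8 K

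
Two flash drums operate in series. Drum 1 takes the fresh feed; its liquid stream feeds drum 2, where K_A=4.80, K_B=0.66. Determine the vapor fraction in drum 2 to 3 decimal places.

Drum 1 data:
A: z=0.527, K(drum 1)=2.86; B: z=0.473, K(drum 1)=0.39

Drum 1:
Rachford–Rice: g(ψ₁) = Σ zᵢ(Kᵢ−1)/(1+ψ₁(Kᵢ−1)) = 0.
Feasibility: ΣzᵢKᵢ = 1.692, Σzᵢ/Kᵢ = 1.397 — both > 1, two phases present.
Newton iteration, ψ₁⁰ = 0.35:
  ψ₁ = 0.350: g = 0.2269, g' = -0.953 → ψ₁ = 0.588
  ψ₁ = 0.588: g = 0.0183, g' = -0.844 → ψ₁ = 0.610
Converged at ψ₁ = 0.610.
Drum-1 compositions:
  A: x = 0.247, y = 0.706
  B: x = 0.753, y = 0.294
Drum-2 feed = drum-1 liquid: z₂ = (0.2470, 0.7530).
Drum 2:
Material balance + equilibrium reduce to Σ zᵢ(Kᵢ−1)/(1+ψ₂(Kᵢ−1)) = 0.
Feasibility: ΣzᵢKᵢ = 1.682, Σzᵢ/Kᵢ = 1.192 — both > 1, two phases present.
Binary case is linear: z₁(K₁−1)(1+ψ₂(K₂−1)) + z₂(K₂−1)(1+ψ₂(K₁−1)) = 0
⇒ ψ₂ = [z₁(K₁−1)+z₂(K₂−1)] / [−(K₁−1)(K₂−1)] = 0.6824/1.2920 = 0.528
  A: x = 0.082, y = 0.394
  B: x = 0.918, y = 0.606

V/F (drum 2) = 0.528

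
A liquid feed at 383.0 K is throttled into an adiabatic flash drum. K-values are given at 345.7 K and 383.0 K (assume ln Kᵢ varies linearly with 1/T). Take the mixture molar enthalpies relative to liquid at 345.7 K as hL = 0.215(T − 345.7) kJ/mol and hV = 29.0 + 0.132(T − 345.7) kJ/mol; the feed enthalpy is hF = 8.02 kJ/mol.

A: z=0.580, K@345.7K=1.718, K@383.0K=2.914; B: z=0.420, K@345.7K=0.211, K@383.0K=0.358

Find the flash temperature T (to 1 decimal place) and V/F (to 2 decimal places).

T = 350.0 K, V/F = 0.25

Adiabatic flash: solve Rachford–Rice at each trial T, then check hF = ψ·hV(T) + (1−ψ)·hL(T).
  T = 345.7 K: K = (1.718, 0.211), RR gives ψ = 0.150, H_out = 4.354 kJ/mol
  T = 383.0 K: K = (2.914, 0.358), RR gives ψ = 0.684, H_out = 25.738 kJ/mol
  T = 364.4 K: K = (2.270, 0.279), RR gives ψ = 0.473, H_out = 17.013 kJ/mol
  T = 355.0 K: K = (1.980, 0.243), RR gives ψ = 0.338, H_out = 11.541 kJ/mol
  T = 350.4 K: K = (1.848, 0.227), RR gives ψ = 0.255, H_out = 8.300 kJ/mol
  T = 348.0 K: K = (1.781, 0.219), RR gives ψ = 0.204, H_out = 6.383 kJ/mol
Linear interpolation between T = 348.0 (H_out = 6.383) and T = 350.4 (H_out = 8.300) on hF = 8.02 gives T ≈ 350.0 K, at which ψ = 0.25.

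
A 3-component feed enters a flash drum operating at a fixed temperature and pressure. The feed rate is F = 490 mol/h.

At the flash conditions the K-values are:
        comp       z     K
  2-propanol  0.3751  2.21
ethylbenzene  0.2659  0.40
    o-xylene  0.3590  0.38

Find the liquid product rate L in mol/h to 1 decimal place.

L = 442.5 mol/h

Rachford–Rice: g(V/F) = Σ zᵢ(Kᵢ−1)/(1+V/F(Kᵢ−1)) = 0.
Feasibility: ΣzᵢKᵢ = 1.0718, Σzᵢ/Kᵢ = 1.7792 — both > 1, two phases present.
Newton–Raphson from V/F = 0.5:
  V/F = 0.5000: g = -0.26771, g' = -0.6984 → V/F = 0.1167
  V/F = 0.1167: g = -0.01377, g' = -0.6927 → V/F = 0.0968
  V/F = 0.0968: g = 0.00011, g' = -0.7041 → V/F = 0.0970
Converged at V/F = 0.0970.
Then V = V/F·F = 0.0970·490 = 47.5 mol/h and L = F − V = 442.5 mol/h.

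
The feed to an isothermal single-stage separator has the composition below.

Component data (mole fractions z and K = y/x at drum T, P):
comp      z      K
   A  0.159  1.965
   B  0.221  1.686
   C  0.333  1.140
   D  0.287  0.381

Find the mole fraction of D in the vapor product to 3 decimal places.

y_D = 0.159

Rachford–Rice: g(ψ) = Σ zᵢ(Kᵢ−1)/(1+ψ(Kᵢ−1)) = 0.
Feasibility: ΣzᵢKᵢ = 1.174, Σzᵢ/Kᵢ = 1.257 — both > 1, two phases present.
Newton–Raphson from ψ = 0.37:
  ψ = 0.370: g = 0.0479, g' = -0.337 → ψ = 0.512
  ψ = 0.512: g = -0.0016, g' = -0.365 → ψ = 0.507
Converged at ψ = 0.507.
Compositions from xᵢ = zᵢ/(1+ψ(Kᵢ−1)), yᵢ = Kᵢxᵢ:
  A: x = 0.107, y = 0.210
  B: x = 0.164, y = 0.276
  C: x = 0.311, y = 0.354
  D: x = 0.418, y = 0.159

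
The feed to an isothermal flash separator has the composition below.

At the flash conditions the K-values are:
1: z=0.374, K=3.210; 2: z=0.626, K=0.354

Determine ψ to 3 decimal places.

ψ = 0.296

Material balance + equilibrium reduce to Σ zᵢ(Kᵢ−1)/(1+ψ(Kᵢ−1)) = 0.
Feasibility: ΣzᵢKᵢ = 1.422, Σzᵢ/Kᵢ = 1.885 — both > 1, two phases present.
Binary case is linear: z₁(K₁−1)(1+ψ(K₂−1)) + z₂(K₂−1)(1+ψ(K₁−1)) = 0
⇒ ψ = [z₁(K₁−1)+z₂(K₂−1)] / [−(K₁−1)(K₂−1)] = 0.4221/1.4277 = 0.296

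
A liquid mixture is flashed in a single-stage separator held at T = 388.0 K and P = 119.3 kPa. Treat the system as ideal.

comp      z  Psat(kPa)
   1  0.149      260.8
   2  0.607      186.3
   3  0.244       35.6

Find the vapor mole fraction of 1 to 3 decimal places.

y_1 = 0.177

Raoult's law: Kᵢ = Pᵢˢᵃᵗ/P = Pᵢˢᵃᵗ/119.3.
  K_1 = 260.8/119.3 = 2.18609, K_2 = 186.3/119.3 = 1.56161, K_3 = 35.6/119.3 = 0.29841
Material balance + equilibrium reduce to Σ zᵢ(Kᵢ−1)/(1+ψ(Kᵢ−1)) = 0.
Feasibility: ΣzᵢKᵢ = 1.346, Σzᵢ/Kᵢ = 1.275 — both > 1, two phases present.
Iterate (Newton) starting at ψ = 0.5:
  ψ = 0.500: g = 0.1134, g' = -0.484 → ψ = 0.734
  ψ = 0.734: g = -0.0172, g' = -0.667 → ψ = 0.708
Converged at ψ = 0.708.
Compositions from xᵢ = zᵢ/(1+ψ(Kᵢ−1)), yᵢ = Kᵢxᵢ:
  1: x = 0.081, y = 0.177
  2: x = 0.434, y = 0.678
  3: x = 0.485, y = 0.145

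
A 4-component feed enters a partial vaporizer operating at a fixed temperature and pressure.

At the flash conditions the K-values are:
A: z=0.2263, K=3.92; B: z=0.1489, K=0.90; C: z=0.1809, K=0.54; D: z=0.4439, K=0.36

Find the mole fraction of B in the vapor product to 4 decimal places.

y_B = 0.1365

Rachford–Rice: g(β) = Σ zᵢ(Kᵢ−1)/(1+β(Kᵢ−1)) = 0.
g(0) = ΣzᵢKᵢ − 1 = 0.2786 and g(1) = 1 − Σzᵢ/Kᵢ = -0.7912, so a root lies in (0, 1).
Iterate (Newton) starting at β = 0.56:
  β = 0.5600: g = -0.31990, g' = -0.7907 → β = 0.1554
  β = 0.1554: g = 0.03431, g' = -1.1831 → β = 0.1844
  β = 0.1844: g = 0.00130, g' = -1.0962 → β = 0.1856
Converged at β = 0.1856.
Compositions from xᵢ = zᵢ/(1+β(Kᵢ−1)), yᵢ = Kᵢxᵢ:
  A: x = 0.1468, y = 0.5753
  B: x = 0.1517, y = 0.1365
  C: x = 0.1978, y = 0.1068
  D: x = 0.5037, y = 0.1813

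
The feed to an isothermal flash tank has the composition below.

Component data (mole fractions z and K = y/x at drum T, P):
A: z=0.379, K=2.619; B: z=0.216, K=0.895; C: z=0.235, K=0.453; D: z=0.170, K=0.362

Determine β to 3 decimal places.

Newton iteration, β⁰ = 0.5:
  β = 0.500: g = -0.0210, g' = -0.588 → β = 0.464
Converged at β = 0.464.

β = 0.464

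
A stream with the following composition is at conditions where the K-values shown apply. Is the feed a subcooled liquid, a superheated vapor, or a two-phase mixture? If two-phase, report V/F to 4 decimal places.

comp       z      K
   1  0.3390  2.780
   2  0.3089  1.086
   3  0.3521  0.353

ΣzᵢKᵢ = 1.4022; Σzᵢ/Kᵢ = 1.4038.
Both exceed 1, so a two-phase solution exists.
Rachford–Rice: g(ψ) = Σ zᵢ(Kᵢ−1)/(1+ψ(Kᵢ−1)) = 0.
Iterate (Newton) starting at ψ = 0.31:
  ψ = 0.3100: g = 0.12976, g' = -0.6788 → ψ = 0.5012
  ψ = 0.5012: g = 0.00727, g' = -0.6249 → ψ = 0.5128
Converged at ψ = 0.5128.

two-phase, V/F = 0.5128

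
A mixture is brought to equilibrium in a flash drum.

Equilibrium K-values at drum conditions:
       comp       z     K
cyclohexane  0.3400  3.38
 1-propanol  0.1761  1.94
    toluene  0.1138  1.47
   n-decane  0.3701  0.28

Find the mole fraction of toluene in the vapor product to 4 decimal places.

Iterate (Newton) starting at V/F = 0.5:
  V/F = 0.5000: g = 0.10905, g' = -0.9585 → V/F = 0.6138
  V/F = 0.6138: g = -0.00216, g' = -1.0118 → V/F = 0.6116
Converged at V/F = 0.6116.
Compositions from xᵢ = zᵢ/(1+V/F(Kᵢ−1)), yᵢ = Kᵢxᵢ:
  cyclohexane: x = 0.1385, y = 0.4680
  1-propanol: x = 0.1118, y = 0.2169
  toluene: x = 0.0884, y = 0.1299
  n-decane: x = 0.6613, y = 0.1852

y_toluene = 0.1299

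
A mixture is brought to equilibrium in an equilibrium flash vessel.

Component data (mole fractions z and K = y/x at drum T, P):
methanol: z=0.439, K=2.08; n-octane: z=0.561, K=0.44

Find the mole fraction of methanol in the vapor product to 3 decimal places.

y_methanol = 0.710

Rachford–Rice: g(β) = Σ zᵢ(Kᵢ−1)/(1+β(Kᵢ−1)) = 0.
Feasibility: ΣzᵢKᵢ = 1.160, Σzᵢ/Kᵢ = 1.486 — both > 1, two phases present.
Iterate (Newton) starting at β = 0.52:
  β = 0.520: g = -0.1396, g' = -0.560 → β = 0.271
  β = 0.271: g = -0.0035, g' = -0.551 → β = 0.264
Converged at β = 0.264.
Compositions from xᵢ = zᵢ/(1+β(Kᵢ−1)), yᵢ = Kᵢxᵢ:
  methanol: x = 0.341, y = 0.710
  n-octane: x = 0.659, y = 0.290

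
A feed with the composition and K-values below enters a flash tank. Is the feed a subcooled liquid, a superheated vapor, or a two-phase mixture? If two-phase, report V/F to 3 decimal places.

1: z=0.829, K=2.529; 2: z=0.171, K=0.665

ΣzᵢKᵢ = 2.210; Σzᵢ/Kᵢ = 0.585.
Since Σzᵢ/Kᵢ < 1 the mixture is above its dew point — single vapor phase.

superheated vapor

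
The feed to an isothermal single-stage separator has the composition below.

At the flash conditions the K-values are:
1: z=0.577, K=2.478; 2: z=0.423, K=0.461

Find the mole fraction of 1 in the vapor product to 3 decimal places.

Material balance + equilibrium reduce to Σ zᵢ(Kᵢ−1)/(1+ψ(Kᵢ−1)) = 0.
g(0) = ΣzᵢKᵢ − 1 = 0.625 and g(1) = 1 − Σzᵢ/Kᵢ = -0.150, so a root lies in (0, 1).
Iterate (Newton) starting at ψ = 0.47:
  ψ = 0.470: g = 0.1979, g' = -0.659 → ψ = 0.770
  ψ = 0.770: g = 0.0090, g' = -0.635 → ψ = 0.784
Converged at ψ = 0.784.
Compositions from xᵢ = zᵢ/(1+ψ(Kᵢ−1)), yᵢ = Kᵢxᵢ:
  1: x = 0.267, y = 0.662
  2: x = 0.733, y = 0.338

y_1 = 0.662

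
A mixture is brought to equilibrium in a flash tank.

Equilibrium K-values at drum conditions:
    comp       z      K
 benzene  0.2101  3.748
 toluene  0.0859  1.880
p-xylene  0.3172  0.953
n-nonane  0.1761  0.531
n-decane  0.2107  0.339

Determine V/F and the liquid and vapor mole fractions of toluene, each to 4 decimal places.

Newton–Raphson from V/F = 0.41:
  V/F = 0.4100: g = 0.01853, g' = -0.6201 → V/F = 0.4399
  V/F = 0.4399: g = 0.00023, g' = -0.6050 → V/F = 0.4403
Converged at V/F = 0.4403.
Compositions from xᵢ = zᵢ/(1+V/F(Kᵢ−1)), yᵢ = Kᵢxᵢ:
  benzene: x = 0.0951, y = 0.3563
  toluene: x = 0.0619, y = 0.1164
  p-xylene: x = 0.3239, y = 0.3087
  n-nonane: x = 0.2219, y = 0.1178
  n-decane: x = 0.2972, y = 0.1007

V/F = 0.4403, x_toluene = 0.0619, y_toluene = 0.1164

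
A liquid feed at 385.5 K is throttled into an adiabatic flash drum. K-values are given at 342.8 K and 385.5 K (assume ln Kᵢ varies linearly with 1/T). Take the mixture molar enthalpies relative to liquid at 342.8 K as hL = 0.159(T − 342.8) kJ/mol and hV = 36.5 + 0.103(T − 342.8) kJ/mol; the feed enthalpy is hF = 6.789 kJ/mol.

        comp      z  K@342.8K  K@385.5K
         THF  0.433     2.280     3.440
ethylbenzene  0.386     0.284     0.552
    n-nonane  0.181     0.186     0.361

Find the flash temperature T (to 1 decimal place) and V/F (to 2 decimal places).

Adiabatic flash: solve Rachford–Rice at each trial T, then check hF = ψ·hV(T) + (1−ψ)·hL(T).
  T = 342.8 K: K = (2.280, 0.284, 0.186), RR gives ψ = 0.136, H_out = 4.972 kJ/mol
  T = 385.5 K: K = (3.440, 0.552, 0.361), RR gives ψ = 0.606, H_out = 27.465 kJ/mol
  T = 364.1 K: K = (2.833, 0.403, 0.264), RR gives ψ = 0.364, H_out = 16.237 kJ/mol
  T = 353.5 K: K = (2.551, 0.341, 0.223), RR gives ψ = 0.255, H_out = 10.852 kJ/mol
  T = 348.1 K: K = (2.413, 0.311, 0.204), RR gives ψ = 0.197, H_out = 7.972 kJ/mol
  T = 345.5 K: K = (2.347, 0.298, 0.195), RR gives ψ = 0.168, H_out = 6.526 kJ/mol
  T = 346.8 K: K = (2.380, 0.304, 0.199), RR gives ψ = 0.182, H_out = 7.255 kJ/mol
Linear interpolation between T = 345.5 (H_out = 6.526) and T = 346.8 (H_out = 7.255) on hF = 6.789 gives T ≈ 346.0 K, at which ψ = 0.17.

T = 346.0 K, V/F = 0.17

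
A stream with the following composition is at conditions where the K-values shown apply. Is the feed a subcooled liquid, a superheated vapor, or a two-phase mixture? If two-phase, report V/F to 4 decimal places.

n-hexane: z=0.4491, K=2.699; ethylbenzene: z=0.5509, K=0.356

two-phase, V/F = 0.3731

ΣzᵢKᵢ = 1.4082; Σzᵢ/Kᵢ = 1.7139.
Both exceed 1, so a two-phase solution exists.
Binary case is linear: z₁(K₁−1)(1+ψ(K₂−1)) + z₂(K₂−1)(1+ψ(K₁−1)) = 0
⇒ ψ = [z₁(K₁−1)+z₂(K₂−1)] / [−(K₁−1)(K₂−1)] = 0.40824/1.09416 = 0.3731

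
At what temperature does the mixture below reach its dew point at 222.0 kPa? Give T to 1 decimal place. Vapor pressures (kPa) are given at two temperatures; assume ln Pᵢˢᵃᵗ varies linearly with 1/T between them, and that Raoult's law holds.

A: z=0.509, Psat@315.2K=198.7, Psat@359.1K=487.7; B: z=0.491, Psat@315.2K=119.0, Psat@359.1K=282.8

Dew-point temperature: Σzᵢ·P/Pᵢˢᵃᵗ(T) = 1. Interpolate ln Pᵢˢᵃᵗ = aᵢ + bᵢ/T.
  T = 315.2 K: ΣzᵢP/Pᵢˢᵃᵗ = 1.4847
  T = 359.1 K: ΣzᵢP/Pᵢˢᵃᵗ = 0.6171
  T = 337.1 K: ΣzᵢP/Pᵢˢᵃᵗ = 0.9311
  T = 326.1 K: ΣzᵢP/Pᵢˢᵃᵗ = 1.1678
  T = 331.6 K: ΣzᵢP/Pᵢˢᵃᵗ = 1.0408
  T = 334.4 K: ΣzᵢP/Pᵢˢᵃᵗ = 0.9830
Interpolating between 331.6 K and 334.4 K gives T ≈ 333.6 K.

T = 333.6 K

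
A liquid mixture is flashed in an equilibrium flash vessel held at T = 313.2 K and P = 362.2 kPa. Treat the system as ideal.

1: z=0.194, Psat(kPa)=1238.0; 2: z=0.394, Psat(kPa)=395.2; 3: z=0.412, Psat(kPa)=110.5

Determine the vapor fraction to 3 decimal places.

Raoult's law: Kᵢ = Pᵢˢᵃᵗ/P = Pᵢˢᵃᵗ/362.2.
  K_1 = 1238.0/362.2 = 3.41800, K_2 = 395.2/362.2 = 1.09111, K_3 = 110.5/362.2 = 0.30508
Iterate (Newton) starting at ψ = 0.5:
  ψ = 0.500: g = -0.1921, g' = -0.703 → ψ = 0.227
  ψ = 0.227: g = -0.0016, g' = -0.757 → ψ = 0.224
Converged at ψ = 0.224.

ψ = 0.224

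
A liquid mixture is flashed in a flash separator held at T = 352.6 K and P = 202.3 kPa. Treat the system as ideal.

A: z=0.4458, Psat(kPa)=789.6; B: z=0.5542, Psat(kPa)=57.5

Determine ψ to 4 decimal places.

ψ = 0.4319

Raoult's law: Kᵢ = Pᵢˢᵃᵗ/P = Pᵢˢᵃᵗ/202.3.
  K_A = 789.6/202.3 = 3.903114, K_B = 57.5/202.3 = 0.284231
Let ψ = V/F and solve Σ zᵢ(Kᵢ−1)/(1+ψ(Kᵢ−1)) = 0.
Check two-phase: ΣzᵢKᵢ = 1.8975 > 1 and Σzᵢ/Kᵢ = 2.0640 > 1, so g(0) = 0.8975 > 0 and g(1) = -1.0640 < 0.
Newton–Raphson from ψ = 0.5:
  ψ = 0.5000: g = -0.08986, g' = -1.3138 → ψ = 0.4316
  ψ = 0.4316: g = 0.00043, g' = -1.3347 → ψ = 0.4319
Converged at ψ = 0.4319.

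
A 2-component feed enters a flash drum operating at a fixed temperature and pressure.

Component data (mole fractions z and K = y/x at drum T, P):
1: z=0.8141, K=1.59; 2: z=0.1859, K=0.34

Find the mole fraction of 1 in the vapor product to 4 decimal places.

y_1 = 0.8395

Rachford–Rice: g(ψ) = Σ zᵢ(Kᵢ−1)/(1+ψ(Kᵢ−1)) = 0.
Check two-phase: ΣzᵢKᵢ = 1.3576 > 1 and Σzᵢ/Kᵢ = 1.0588 > 1, so g(0) = 0.3576 > 0 and g(1) = -0.0588 < 0.
Binary case is linear: z₁(K₁−1)(1+ψ(K₂−1)) + z₂(K₂−1)(1+ψ(K₁−1)) = 0
⇒ ψ = [z₁(K₁−1)+z₂(K₂−1)] / [−(K₁−1)(K₂−1)] = 0.35763/0.38940 = 0.9184
Compositions from xᵢ = zᵢ/(1+ψ(Kᵢ−1)), yᵢ = Kᵢxᵢ:
  1: x = 0.5280, y = 0.8395
  2: x = 0.4720, y = 0.1605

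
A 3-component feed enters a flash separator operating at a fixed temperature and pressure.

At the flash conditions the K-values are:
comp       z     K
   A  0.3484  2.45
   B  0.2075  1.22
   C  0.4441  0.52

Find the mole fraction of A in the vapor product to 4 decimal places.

y_A = 0.4473

Rachford–Rice: g(ψ) = Σ zᵢ(Kᵢ−1)/(1+ψ(Kᵢ−1)) = 0.
Feasibility: ΣzᵢKᵢ = 1.3377, Σzᵢ/Kᵢ = 1.1663 — both > 1, two phases present.
Newton iteration, ψ⁰ = 0.53:
  ψ = 0.5300: g = 0.04064, g' = -0.4263 → ψ = 0.6253
  ψ = 0.6253: g = 0.00049, g' = -0.4182 → ψ = 0.6265
Converged at ψ = 0.6265.
Compositions from xᵢ = zᵢ/(1+ψ(Kᵢ−1)), yᵢ = Kᵢxᵢ:
  A: x = 0.1826, y = 0.4473
  B: x = 0.1824, y = 0.2225
  C: x = 0.6351, y = 0.3302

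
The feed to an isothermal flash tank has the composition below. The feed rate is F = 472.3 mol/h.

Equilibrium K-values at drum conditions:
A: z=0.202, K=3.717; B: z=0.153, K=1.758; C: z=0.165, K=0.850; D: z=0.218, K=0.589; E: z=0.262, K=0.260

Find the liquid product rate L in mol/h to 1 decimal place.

Material balance + equilibrium reduce to Σ zᵢ(Kᵢ−1)/(1+V/F(Kᵢ−1)) = 0.
Feasibility: ΣzᵢKᵢ = 1.357, Σzᵢ/Kᵢ = 1.713 — both > 1, two phases present.
Newton–Raphson from V/F = 0.39:
  V/F = 0.390: g = -0.0495, g' = -0.744 → V/F = 0.323
  V/F = 0.323: g = 0.0011, g' = -0.780 → V/F = 0.325
Converged at V/F = 0.325.
Then V = V/F·F = 0.3248·472.3 = 153.4 mol/h and L = F − V = 318.9 mol/h.

L = 318.9 mol/h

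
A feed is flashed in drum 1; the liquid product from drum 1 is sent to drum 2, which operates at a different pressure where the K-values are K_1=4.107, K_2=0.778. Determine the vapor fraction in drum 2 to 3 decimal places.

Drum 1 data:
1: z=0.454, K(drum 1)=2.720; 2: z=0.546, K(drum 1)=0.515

Drum 1:
Material balance + equilibrium reduce to Σ zᵢ(Kᵢ−1)/(1+ψ₁(Kᵢ−1)) = 0.
Feasibility: ΣzᵢKᵢ = 1.516, Σzᵢ/Kᵢ = 1.227 — both > 1, two phases present.
Binary case is linear: z₁(K₁−1)(1+ψ₁(K₂−1)) + z₂(K₂−1)(1+ψ₁(K₁−1)) = 0
⇒ ψ₁ = [z₁(K₁−1)+z₂(K₂−1)] / [−(K₁−1)(K₂−1)] = 0.5161/0.8342 = 0.619
Drum-1 compositions:
  1: x = 0.220, y = 0.598
  2: x = 0.780, y = 0.402
Drum-2 feed = drum-1 liquid: z₂ = (0.2200, 0.7800).
Drum 2:
Material balance + equilibrium reduce to Σ zᵢ(Kᵢ−1)/(1+ψ₂(Kᵢ−1)) = 0.
g(0) = ΣzᵢKᵢ − 1 = 0.510 and g(1) = 1 − Σzᵢ/Kᵢ = -0.056, so a root lies in (0, 1).
Newton iteration, ψ₂⁰ = 0.5:
  ψ₂ = 0.500: g = 0.0728, g' = -0.374 → ψ₂ = 0.695
  ψ₂ = 0.695: g = 0.0116, g' = -0.267 → ψ₂ = 0.738
  ψ₂ = 0.738: g = 0.0004, g' = -0.251 → ψ₂ = 0.740
Converged at ψ₂ = 0.740.
  1: x = 0.067, y = 0.274
  2: x = 0.933, y = 0.726

V/F (drum 2) = 0.740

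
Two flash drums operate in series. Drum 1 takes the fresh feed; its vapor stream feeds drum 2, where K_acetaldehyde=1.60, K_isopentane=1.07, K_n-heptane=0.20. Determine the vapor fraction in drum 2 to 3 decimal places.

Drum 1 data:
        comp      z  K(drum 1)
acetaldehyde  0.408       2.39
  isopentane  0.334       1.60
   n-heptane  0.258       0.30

Drum 1:
Rachford–Rice: g(ψ₁) = Σ zᵢ(Kᵢ−1)/(1+ψ₁(Kᵢ−1)) = 0.
g(0) = ΣzᵢKᵢ − 1 = 0.587 and g(1) = 1 − Σzᵢ/Kᵢ = -0.239, so a root lies in (0, 1).
Newton iteration, ψ₁⁰ = 0.45:
  ψ₁ = 0.450: g = 0.2430, g' = -0.642 → ψ₁ = 0.828
  ψ₁ = 0.828: g = -0.0324, g' = -0.940 → ψ₁ = 0.794
  ψ₁ = 0.794: g = -0.0012, g' = -0.874 → ψ₁ = 0.793
Converged at ψ₁ = 0.793.
Drum-1 compositions:
  acetaldehyde: x = 0.194, y = 0.464
  isopentane: x = 0.226, y = 0.362
  n-heptane: x = 0.580, y = 0.174
Drum-2 feed = drum-1 vapor: z₂ = (0.4640, 0.3622, 0.1739).
Drum 2:
Let ψ₂ = V/F and solve Σ zᵢ(Kᵢ−1)/(1+ψ₂(Kᵢ−1)) = 0.
Feasibility: ΣzᵢKᵢ = 1.165, Σzᵢ/Kᵢ = 1.498 — both > 1, two phases present.
Newton iteration, ψ₂⁰ = 0.41:
  ψ₂ = 0.410: g = 0.0411, g' = -0.356 → ψ₂ = 0.526
  ψ₂ = 0.526: g = -0.0039, g' = -0.429 → ψ₂ = 0.517
  ψ₂ = 0.517: g = -0.0000, g' = -0.422 → ψ₂ = 0.516
Converged at ψ₂ = 0.516.
  acetaldehyde: x = 0.354, y = 0.567
  isopentane: x = 0.350, y = 0.374
  n-heptane: x = 0.296, y = 0.059

V/F (drum 2) = 0.516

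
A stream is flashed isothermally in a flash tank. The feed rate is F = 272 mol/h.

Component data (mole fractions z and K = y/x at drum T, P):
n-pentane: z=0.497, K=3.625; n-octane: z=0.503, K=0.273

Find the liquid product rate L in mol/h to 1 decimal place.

Iterate (Newton) starting at V/F = 0.5:
  V/F = 0.500: g = -0.0104, g' = -1.297 → V/F = 0.492
Converged at V/F = 0.492.
Then V = V/F·F = 0.4920·272 = 133.8 mol/h and L = F − V = 138.2 mol/h.

L = 138.2 mol/h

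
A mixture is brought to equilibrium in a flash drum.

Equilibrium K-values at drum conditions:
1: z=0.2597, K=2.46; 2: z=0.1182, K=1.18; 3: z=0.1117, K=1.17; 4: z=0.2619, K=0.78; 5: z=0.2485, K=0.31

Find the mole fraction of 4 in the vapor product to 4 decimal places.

Material balance + equilibrium reduce to Σ zᵢ(Kᵢ−1)/(1+V/F(Kᵢ−1)) = 0.
g(0) = ΣzᵢKᵢ − 1 = 0.1903 and g(1) = 1 − Σzᵢ/Kᵢ = -0.4386, so a root lies in (0, 1).
Newton iteration, V/F⁰ = 0.38:
  V/F = 0.3800: g = -0.01366, g' = -0.4676 → V/F = 0.3508
Converged at V/F = 0.3508.
Compositions from xᵢ = zᵢ/(1+V/F(Kᵢ−1)), yᵢ = Kᵢxᵢ:
  1: x = 0.1717, y = 0.4225
  2: x = 0.1112, y = 0.1312
  3: x = 0.1054, y = 0.1233
  4: x = 0.2838, y = 0.2214
  5: x = 0.3279, y = 0.1016

y_4 = 0.2214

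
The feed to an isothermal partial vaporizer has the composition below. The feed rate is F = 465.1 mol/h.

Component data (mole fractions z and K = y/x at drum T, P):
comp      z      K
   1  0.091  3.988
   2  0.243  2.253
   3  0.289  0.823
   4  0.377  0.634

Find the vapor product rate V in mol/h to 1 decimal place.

Iterate (Newton) starting at V/F = 0.5:
  V/F = 0.500: g = 0.0712, g' = -0.361 → V/F = 0.697
  V/F = 0.697: g = 0.0071, g' = -0.297 → V/F = 0.721
Converged at V/F = 0.721.
Then V = V/F·F = 0.7213·465.1 = 335.5 mol/h and L = F − V = 129.6 mol/h.

V = 335.5 mol/h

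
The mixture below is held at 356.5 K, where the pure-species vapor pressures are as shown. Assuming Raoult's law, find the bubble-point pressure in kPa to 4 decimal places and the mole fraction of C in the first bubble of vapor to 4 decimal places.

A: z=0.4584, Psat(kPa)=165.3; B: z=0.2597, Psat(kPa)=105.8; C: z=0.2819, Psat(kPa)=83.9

Pbub = 126.9012 kPa, y_C = 0.1864

At the bubble point ψ → 0, so ΣzᵢKᵢ = 1 with Kᵢ = Pᵢˢᵃᵗ/P ⇒ P = ΣzᵢPᵢˢᵃᵗ.
P = 0.4584·165.3 + 0.2597·105.8 + 0.2819·83.9 = 126.9012 kPa
yᵢ = zᵢPᵢˢᵃᵗ/P ⇒ y_C = 0.2819·83.9/126.9012 = 0.1864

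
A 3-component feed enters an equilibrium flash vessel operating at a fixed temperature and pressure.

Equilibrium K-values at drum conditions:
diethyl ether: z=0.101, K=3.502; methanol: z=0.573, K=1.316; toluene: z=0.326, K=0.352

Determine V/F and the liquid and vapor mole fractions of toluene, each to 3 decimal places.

V/F = 0.404, x_toluene = 0.442, y_toluene = 0.155

Material balance + equilibrium reduce to Σ zᵢ(Kᵢ−1)/(1+V/F(Kᵢ−1)) = 0.
Check two-phase: ΣzᵢKᵢ = 1.223 > 1 and Σzᵢ/Kᵢ = 1.390 > 1, so g(0) = 0.223 > 0 and g(1) = -0.390 < 0.
Newton iteration, V/F⁰ = 0.5:
  V/F = 0.500: g = -0.0439, g' = -0.467 → V/F = 0.406
  V/F = 0.406: g = -0.0009, g' = -0.453 → V/F = 0.404
Converged at V/F = 0.404.
Compositions from xᵢ = zᵢ/(1+V/F(Kᵢ−1)), yᵢ = Kᵢxᵢ:
  diethyl ether: x = 0.050, y = 0.176
  methanol: x = 0.508, y = 0.669
  toluene: x = 0.442, y = 0.155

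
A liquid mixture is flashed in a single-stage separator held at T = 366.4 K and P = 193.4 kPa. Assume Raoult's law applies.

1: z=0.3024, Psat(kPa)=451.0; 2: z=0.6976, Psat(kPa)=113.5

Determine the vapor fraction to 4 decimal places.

ψ = 0.2082

Raoult's law: Kᵢ = Pᵢˢᵃᵗ/P = Pᵢˢᵃᵗ/193.4.
  K_1 = 451.0/193.4 = 2.331954, K_2 = 113.5/193.4 = 0.586867
Let ψ = V/F and solve Σ zᵢ(Kᵢ−1)/(1+ψ(Kᵢ−1)) = 0.
Check two-phase: ΣzᵢKᵢ = 1.1146 > 1 and Σzᵢ/Kᵢ = 1.3184 > 1, so g(0) = 0.1146 > 0 and g(1) = -0.3184 < 0.
Binary case is linear: z₁(K₁−1)(1+ψ(K₂−1)) + z₂(K₂−1)(1+ψ(K₁−1)) = 0
⇒ ψ = [z₁(K₁−1)+z₂(K₂−1)] / [−(K₁−1)(K₂−1)] = 0.11458/0.55027 = 0.2082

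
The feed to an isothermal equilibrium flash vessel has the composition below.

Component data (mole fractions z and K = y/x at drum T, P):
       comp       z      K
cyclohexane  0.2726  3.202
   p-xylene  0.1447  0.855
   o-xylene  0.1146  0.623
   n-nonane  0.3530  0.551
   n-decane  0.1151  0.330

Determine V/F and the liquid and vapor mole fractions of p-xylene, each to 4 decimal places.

V/F = 0.3166, x_p-xylene = 0.1517, y_p-xylene = 0.1297

Material balance + equilibrium reduce to Σ zᵢ(Kᵢ−1)/(1+V/F(Kᵢ−1)) = 0.
Feasibility: ΣzᵢKᵢ = 1.3005, Σzᵢ/Kᵢ = 1.4278 — both > 1, two phases present.
Newton–Raphson from V/F = 0.5:
  V/F = 0.5000: g = -0.11050, g' = -0.5629 → V/F = 0.3037
  V/F = 0.3037: g = 0.00864, g' = -0.6756 → V/F = 0.3165
  V/F = 0.3165: g = 0.00008, g' = -0.6633 → V/F = 0.3166
Converged at V/F = 0.3166.
Compositions from xᵢ = zᵢ/(1+V/F(Kᵢ−1)), yᵢ = Kᵢxᵢ:
  cyclohexane: x = 0.1606, y = 0.5143
  p-xylene: x = 0.1517, y = 0.1297
  o-xylene: x = 0.1301, y = 0.0811
  n-nonane: x = 0.4115, y = 0.2267
  n-decane: x = 0.1461, y = 0.0482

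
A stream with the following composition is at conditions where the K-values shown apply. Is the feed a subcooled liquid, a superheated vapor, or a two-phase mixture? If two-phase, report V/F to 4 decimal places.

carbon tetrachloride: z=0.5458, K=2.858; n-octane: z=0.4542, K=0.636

ΣzᵢKᵢ = 1.8488; Σzᵢ/Kᵢ = 0.9051.
Since Σzᵢ/Kᵢ < 1 the mixture is above its dew point — single vapor phase.

superheated vapor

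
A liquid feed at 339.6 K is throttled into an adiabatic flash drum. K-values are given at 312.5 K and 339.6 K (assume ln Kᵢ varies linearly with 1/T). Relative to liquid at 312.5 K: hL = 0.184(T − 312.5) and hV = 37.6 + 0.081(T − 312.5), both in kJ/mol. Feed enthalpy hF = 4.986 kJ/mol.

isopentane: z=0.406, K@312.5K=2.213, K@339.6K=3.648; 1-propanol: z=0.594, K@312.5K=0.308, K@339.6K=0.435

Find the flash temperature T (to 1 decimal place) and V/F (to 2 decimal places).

T = 313.9 K, V/F = 0.13

Adiabatic flash: solve Rachford–Rice at each trial T, then check hF = ψ·hV(T) + (1−ψ)·hL(T).
  T = 312.5 K: K = (2.213, 0.308), RR gives ψ = 0.097, H_out = 3.648 kJ/mol
  T = 339.6 K: K = (3.648, 0.435), RR gives ψ = 0.494, H_out = 22.191 kJ/mol
  T = 326.1 K: K = (2.874, 0.369), RR gives ψ = 0.326, H_out = 14.314 kJ/mol
  T = 319.3 K: K = (2.529, 0.338), RR gives ψ = 0.224, H_out = 9.535 kJ/mol
  T = 315.9 K: K = (2.367, 0.323), RR gives ψ = 0.165, H_out = 6.772 kJ/mol
  T = 314.2 K: K = (2.289, 0.315), RR gives ψ = 0.132, H_out = 5.262 kJ/mol
Linear interpolation between T = 312.5 (H_out = 3.648) and T = 314.2 (H_out = 5.262) on hF = 4.986 gives T ≈ 313.9 K, at which ψ = 0.13.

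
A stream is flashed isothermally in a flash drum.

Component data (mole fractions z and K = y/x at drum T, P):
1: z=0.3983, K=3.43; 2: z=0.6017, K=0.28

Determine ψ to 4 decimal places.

Newton–Raphson from ψ = 0.5:
  ψ = 0.5000: g = -0.23995, g' = -1.2409 → ψ = 0.3066
  ψ = 0.3066: g = -0.00135, g' = -1.2860 → ψ = 0.3056
Converged at ψ = 0.3056.

ψ = 0.3056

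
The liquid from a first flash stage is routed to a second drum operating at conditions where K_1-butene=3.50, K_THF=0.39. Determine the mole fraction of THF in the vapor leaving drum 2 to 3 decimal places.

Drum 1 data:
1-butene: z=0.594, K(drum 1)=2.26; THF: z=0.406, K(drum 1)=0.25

Drum 1:
Material balance + equilibrium reduce to Σ zᵢ(Kᵢ−1)/(1+ψ₁(Kᵢ−1)) = 0.
g(0) = ΣzᵢKᵢ − 1 = 0.444 and g(1) = 1 − Σzᵢ/Kᵢ = -0.887, so a root lies in (0, 1).
Binary case is linear: z₁(K₁−1)(1+ψ₁(K₂−1)) + z₂(K₂−1)(1+ψ₁(K₁−1)) = 0
⇒ ψ₁ = [z₁(K₁−1)+z₂(K₂−1)] / [−(K₁−1)(K₂−1)] = 0.4439/0.9450 = 0.470
Drum-1 compositions:
  1-butene: x = 0.373, y = 0.843
  THF: x = 0.627, y = 0.157
Drum-2 feed = drum-1 liquid: z₂ = (0.3731, 0.6269).
Drum 2:
Newton iteration, ψ₂⁰ = 0.46:
  ψ₂ = 0.460: g = -0.0977, g' = -0.955 → ψ₂ = 0.358
  ψ₂ = 0.358: g = 0.0033, g' = -1.031 → ψ₂ = 0.361
Converged at ψ₂ = 0.361.
  1-butene: x = 0.196, y = 0.686
  THF: x = 0.804, y = 0.314

y_THF (drum 2) = 0.314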